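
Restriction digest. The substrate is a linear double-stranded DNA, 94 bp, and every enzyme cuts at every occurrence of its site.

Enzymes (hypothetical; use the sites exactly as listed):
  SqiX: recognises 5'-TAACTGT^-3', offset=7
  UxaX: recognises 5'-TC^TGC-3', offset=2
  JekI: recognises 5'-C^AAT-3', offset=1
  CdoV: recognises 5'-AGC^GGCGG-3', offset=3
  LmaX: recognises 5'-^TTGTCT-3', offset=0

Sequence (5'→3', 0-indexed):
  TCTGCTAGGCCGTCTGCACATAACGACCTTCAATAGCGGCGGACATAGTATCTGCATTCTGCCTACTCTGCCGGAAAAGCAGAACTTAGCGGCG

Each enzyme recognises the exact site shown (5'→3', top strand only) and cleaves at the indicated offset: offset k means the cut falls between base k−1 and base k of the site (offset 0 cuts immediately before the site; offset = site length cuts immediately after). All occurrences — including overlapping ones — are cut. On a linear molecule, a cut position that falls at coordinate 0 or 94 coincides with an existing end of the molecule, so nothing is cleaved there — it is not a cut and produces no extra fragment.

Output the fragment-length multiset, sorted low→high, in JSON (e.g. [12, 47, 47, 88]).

[2,6,7,9,12,15,17,26]

Per-enzyme occurrences:
  SqiX (TAACTGT, off=7): no sites
  UxaX TCTGC/2: at [0, 12, 50, 57, 66] ⇒ [2, 14, 52, 59, 68]
  JekI CAAT/1: at [30] ⇒ [31]
  CdoV AGCGGCGG/3: at [34] ⇒ [37]
  LmaX (TTGTCT, off=0): no sites

All cut coordinates (distinct, sorted): [2, 14, 31, 37, 52, 59, 68]

Fragment lengths:
  [0,2): 2 bp
  [2,14): 12 bp
  [14,31): 17 bp
  [31,37): 6 bp
  [37,52): 15 bp
  [52,59): 7 bp
  [59,68): 9 bp
  [68,94): 26 bp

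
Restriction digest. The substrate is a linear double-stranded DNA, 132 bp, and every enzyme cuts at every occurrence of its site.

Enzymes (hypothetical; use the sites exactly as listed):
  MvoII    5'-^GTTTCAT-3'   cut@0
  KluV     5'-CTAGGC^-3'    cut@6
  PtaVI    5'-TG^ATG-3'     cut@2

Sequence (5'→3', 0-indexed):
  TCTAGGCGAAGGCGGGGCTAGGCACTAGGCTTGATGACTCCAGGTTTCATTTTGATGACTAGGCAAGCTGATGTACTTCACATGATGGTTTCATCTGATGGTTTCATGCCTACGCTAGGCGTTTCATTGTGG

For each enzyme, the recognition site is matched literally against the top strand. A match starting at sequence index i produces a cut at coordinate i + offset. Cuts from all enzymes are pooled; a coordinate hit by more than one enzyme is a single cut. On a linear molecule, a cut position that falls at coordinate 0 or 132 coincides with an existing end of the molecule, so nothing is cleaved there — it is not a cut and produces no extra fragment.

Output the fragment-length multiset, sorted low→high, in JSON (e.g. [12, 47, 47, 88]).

[3,3,3,6,7,7,10,10,10,11,12,14,16,20]

Scan for sites:
  MvoII GTTTCAT/0: at [43, 87, 100, 120] ⇒ [43, 87, 100, 120]
  KluV CTAGGC/6: at [1, 17, 24, 58, 114] ⇒ [7, 23, 30, 64, 120]
  PtaVI TGATG/2: at [31, 52, 68, 82, 95] ⇒ [33, 54, 70, 84, 97]

All cut coordinates (distinct, sorted): [7, 23, 30, 33, 43, 54, 64, 70, 84, 87, 97, 100, 120]

Fragment lengths:
  [0,7): 7 bp
  [7,23): 16 bp
  [23,30): 7 bp
  [30,33): 3 bp
  [33,43): 10 bp
  [43,54): 11 bp
  [54,64): 10 bp
  [64,70): 6 bp
  [70,84): 14 bp
  [84,87): 3 bp
  [87,97): 10 bp
  [97,100): 3 bp
  [100,120): 20 bp
  [120,132): 12 bp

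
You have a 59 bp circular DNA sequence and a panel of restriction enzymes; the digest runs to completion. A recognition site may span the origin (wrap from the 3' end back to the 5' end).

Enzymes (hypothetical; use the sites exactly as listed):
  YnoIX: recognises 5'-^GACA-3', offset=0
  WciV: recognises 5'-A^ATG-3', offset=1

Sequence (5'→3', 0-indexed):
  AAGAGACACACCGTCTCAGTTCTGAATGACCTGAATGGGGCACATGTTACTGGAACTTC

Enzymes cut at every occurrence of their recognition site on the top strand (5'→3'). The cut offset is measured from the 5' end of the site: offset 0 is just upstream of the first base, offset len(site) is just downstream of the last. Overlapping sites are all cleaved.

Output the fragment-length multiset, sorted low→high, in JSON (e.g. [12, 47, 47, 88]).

Per-enzyme occurrences:
  YnoIX GACA/0: at [4] ⇒ [4]
  WciV AATG/1: at [24, 33] ⇒ [25, 34]

Pooled cuts: [4, 25, 34]

Fragment lengths:
  4→25: 21 bp
  25→34: 9 bp
  34→4 (wrap): 59-34+4 = 29 bp

[9,21,29]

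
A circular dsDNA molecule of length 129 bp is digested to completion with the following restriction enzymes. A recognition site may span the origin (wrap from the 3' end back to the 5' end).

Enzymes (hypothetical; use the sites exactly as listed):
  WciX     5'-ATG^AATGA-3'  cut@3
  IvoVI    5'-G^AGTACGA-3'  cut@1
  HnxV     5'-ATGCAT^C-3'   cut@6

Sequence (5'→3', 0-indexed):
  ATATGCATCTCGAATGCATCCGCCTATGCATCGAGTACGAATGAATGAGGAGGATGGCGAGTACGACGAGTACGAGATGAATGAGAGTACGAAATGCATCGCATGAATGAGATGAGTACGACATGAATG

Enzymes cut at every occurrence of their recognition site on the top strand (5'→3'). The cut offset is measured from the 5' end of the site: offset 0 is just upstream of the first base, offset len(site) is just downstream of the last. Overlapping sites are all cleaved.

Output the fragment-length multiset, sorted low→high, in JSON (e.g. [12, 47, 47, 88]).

Per-enzyme occurrences:
  WciX ATGAATGA/3: at [40, 76, 102, 122] ⇒ [43, 79, 105, 125]
  IvoVI GAGTACGA/1: at [32, 58, 67, 84, 113] ⇒ [33, 59, 68, 85, 114]
  HnxV ATGCATC/6: at [2, 13, 25, 93] ⇒ [8, 19, 31, 99]

Pooled cuts: [8, 19, 31, 33, 43, 59, 68, 79, 85, 99, 105, 114, 125]

Fragments:
  8→19: 11 bp
  19→31: 12 bp
  31→33: 2 bp
  33→43: 10 bp
  43→59: 16 bp
  59→68: 9 bp
  68→79: 11 bp
  79→85: 6 bp
  85→99: 14 bp
  99→105: 6 bp
  105→114: 9 bp
  114→125: 11 bp
  125→8 (wrap): 129-125+8 = 12 bp

[2,6,6,9,9,10,11,11,11,12,12,14,16]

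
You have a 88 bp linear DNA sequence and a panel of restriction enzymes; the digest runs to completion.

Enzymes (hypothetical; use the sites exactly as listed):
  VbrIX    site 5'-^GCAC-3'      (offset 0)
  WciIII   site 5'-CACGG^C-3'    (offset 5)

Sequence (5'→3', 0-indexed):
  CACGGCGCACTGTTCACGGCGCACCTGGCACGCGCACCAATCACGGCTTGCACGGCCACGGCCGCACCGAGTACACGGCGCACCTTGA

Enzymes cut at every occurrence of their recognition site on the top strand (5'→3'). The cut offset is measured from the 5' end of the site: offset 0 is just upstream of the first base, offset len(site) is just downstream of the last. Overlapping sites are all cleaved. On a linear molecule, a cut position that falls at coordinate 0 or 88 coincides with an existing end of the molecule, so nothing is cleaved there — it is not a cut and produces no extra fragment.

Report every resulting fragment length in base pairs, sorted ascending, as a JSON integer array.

Scan for sites:
  VbrIX GCAC/0: at [6, 20, 27, 33, 49, 63, 79] ⇒ [6, 20, 27, 33, 49, 63, 79]
  WciIII CACGGC/5: at [0, 14, 41, 50, 56, 73] ⇒ [5, 19, 46, 55, 61, 78]

All cut coordinates (distinct, sorted): [5, 6, 19, 20, 27, 33, 46, 49, 55, 61, 63, 78, 79]

Fragments:
  [0,5): 5 bp
  [5,6): 1 bp
  [6,19): 13 bp
  [19,20): 1 bp
  [20,27): 7 bp
  [27,33): 6 bp
  [33,46): 13 bp
  [46,49): 3 bp
  [49,55): 6 bp
  [55,61): 6 bp
  [61,63): 2 bp
  [63,78): 15 bp
  [78,79): 1 bp
  [79,88): 9 bp

[1,1,1,2,3,5,6,6,6,7,9,13,13,15]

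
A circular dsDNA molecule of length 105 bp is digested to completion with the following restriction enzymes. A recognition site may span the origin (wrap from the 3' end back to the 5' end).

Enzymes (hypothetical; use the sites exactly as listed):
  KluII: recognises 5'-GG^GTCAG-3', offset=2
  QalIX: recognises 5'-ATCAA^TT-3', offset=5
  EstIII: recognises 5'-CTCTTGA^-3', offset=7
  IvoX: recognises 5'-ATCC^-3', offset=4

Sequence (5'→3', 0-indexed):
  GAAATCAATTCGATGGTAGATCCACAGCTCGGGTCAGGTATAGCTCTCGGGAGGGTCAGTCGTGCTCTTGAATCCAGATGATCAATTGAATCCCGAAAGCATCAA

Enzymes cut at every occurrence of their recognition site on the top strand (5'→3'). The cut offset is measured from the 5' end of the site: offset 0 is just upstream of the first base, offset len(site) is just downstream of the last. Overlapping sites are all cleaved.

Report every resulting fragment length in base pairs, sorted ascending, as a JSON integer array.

[4,8,9,10,15,17,20,22]

Scan for sites:
  KluII (GGGTCAG, off=2): starts [30, 52] → cuts [32, 54]
  QalIX (ATCAATT, off=5): starts [3, 80] → cuts [8, 85]
  EstIII (CTCTTGA, off=7): starts [64] → cuts [71]
  IvoX (ATCC, off=4): starts [19, 71, 89] → cuts [23, 75, 93]

All cut coordinates (distinct, sorted): [8, 23, 32, 54, 71, 75, 85, 93]

Fragment lengths:
  8→23: 15 bp
  23→32: 9 bp
  32→54: 22 bp
  54→71: 17 bp
  71→75: 4 bp
  75→85: 10 bp
  85→93: 8 bp
  93→8 (wrap): 105-93+8 = 20 bp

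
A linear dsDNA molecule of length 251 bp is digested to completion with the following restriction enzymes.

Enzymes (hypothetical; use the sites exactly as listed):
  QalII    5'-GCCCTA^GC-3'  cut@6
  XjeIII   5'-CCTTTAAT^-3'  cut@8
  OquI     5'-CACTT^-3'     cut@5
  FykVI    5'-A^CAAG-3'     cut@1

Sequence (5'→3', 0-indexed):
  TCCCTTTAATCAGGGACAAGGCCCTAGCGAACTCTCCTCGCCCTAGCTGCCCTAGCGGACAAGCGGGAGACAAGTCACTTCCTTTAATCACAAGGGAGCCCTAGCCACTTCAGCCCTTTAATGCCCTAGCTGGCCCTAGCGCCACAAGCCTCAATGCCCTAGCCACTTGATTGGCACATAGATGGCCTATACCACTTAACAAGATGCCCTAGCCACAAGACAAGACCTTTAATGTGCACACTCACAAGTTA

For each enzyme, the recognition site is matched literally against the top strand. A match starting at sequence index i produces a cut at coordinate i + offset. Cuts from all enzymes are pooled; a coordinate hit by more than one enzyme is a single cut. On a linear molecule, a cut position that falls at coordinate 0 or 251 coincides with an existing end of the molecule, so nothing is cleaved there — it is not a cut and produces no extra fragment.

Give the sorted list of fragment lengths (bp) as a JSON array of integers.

[2,2,4,5,5,6,6,6,7,7,7,8,9,10,10,10,10,11,11,12,12,13,13,17,19,29]

Site scan:
  QalII GCCCTAGC/6: at [20, 39, 48, 97, 122, 132, 155, 205] ⇒ [26, 45, 54, 103, 128, 138, 161, 211]
  XjeIII CCTTTAAT/8: at [2, 80, 114, 225] ⇒ [10, 88, 122, 233]
  OquI CACTT/5: at [75, 105, 163, 192] ⇒ [80, 110, 168, 197]
  FykVI ACAAG/1: at [15, 58, 69, 89, 143, 198, 214, 219, 243] ⇒ [16, 59, 70, 90, 144, 199, 215, 220, 244]

Pooled cuts: [10, 16, 26, 45, 54, 59, 70, 80, 88, 90, 103, 110, 122, 128, 138, 144, 161, 168, 197, 199, 211, 215, 220, 233, 244]

Fragment lengths:
  [0,10): 10 bp
  [10,16): 6 bp
  [16,26): 10 bp
  [26,45): 19 bp
  [45,54): 9 bp
  [54,59): 5 bp
  [59,70): 11 bp
  [70,80): 10 bp
  [80,88): 8 bp
  [88,90): 2 bp
  [90,103): 13 bp
  [103,110): 7 bp
  [110,122): 12 bp
  [122,128): 6 bp
  [128,138): 10 bp
  [138,144): 6 bp
  [144,161): 17 bp
  [161,168): 7 bp
  [168,197): 29 bp
  [197,199): 2 bp
  [199,211): 12 bp
  [211,215): 4 bp
  [215,220): 5 bp
  [220,233): 13 bp
  [233,244): 11 bp
  [244,251): 7 bp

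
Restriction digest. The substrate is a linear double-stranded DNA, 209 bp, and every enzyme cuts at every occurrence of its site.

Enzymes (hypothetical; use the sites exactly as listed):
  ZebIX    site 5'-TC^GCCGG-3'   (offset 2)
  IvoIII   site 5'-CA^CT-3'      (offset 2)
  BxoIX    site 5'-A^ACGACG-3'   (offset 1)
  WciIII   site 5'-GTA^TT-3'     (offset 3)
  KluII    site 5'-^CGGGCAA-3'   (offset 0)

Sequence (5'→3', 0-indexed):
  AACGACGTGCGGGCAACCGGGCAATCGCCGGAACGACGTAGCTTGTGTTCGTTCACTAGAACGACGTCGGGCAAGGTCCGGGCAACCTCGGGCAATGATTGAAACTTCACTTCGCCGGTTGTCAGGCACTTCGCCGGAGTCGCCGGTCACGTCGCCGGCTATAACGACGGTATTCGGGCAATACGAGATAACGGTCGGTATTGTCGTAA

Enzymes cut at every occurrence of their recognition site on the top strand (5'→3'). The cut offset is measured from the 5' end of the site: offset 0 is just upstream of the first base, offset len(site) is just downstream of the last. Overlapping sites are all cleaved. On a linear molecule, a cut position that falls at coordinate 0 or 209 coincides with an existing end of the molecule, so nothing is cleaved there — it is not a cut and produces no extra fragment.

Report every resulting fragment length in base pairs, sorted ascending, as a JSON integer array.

Per-enzyme occurrences:
  ZebIX TCGCCGG/2: at [24, 111, 130, 139, 151] ⇒ [26, 113, 132, 141, 153]
  IvoIII CACT/2: at [53, 107, 126] ⇒ [55, 109, 128]
  BxoIX AACGACG/1: at [0, 31, 59, 162] ⇒ [1, 32, 60, 163]
  WciIII GTATT/3: at [169, 197] ⇒ [172, 200]
  KluII CGGGCAA/0: at [9, 17, 67, 78, 88, 174] ⇒ [9, 17, 67, 78, 88, 174]

Pooled cuts: [1, 9, 17, 26, 32, 55, 60, 67, 78, 88, 109, 113, 128, 132, 141, 153, 163, 172, 174, 200]

Fragments:
  [0,1): 1 bp
  [1,9): 8 bp
  [9,17): 8 bp
  [17,26): 9 bp
  [26,32): 6 bp
  [32,55): 23 bp
  [55,60): 5 bp
  [60,67): 7 bp
  [67,78): 11 bp
  [78,88): 10 bp
  [88,109): 21 bp
  [109,113): 4 bp
  [113,128): 15 bp
  [128,132): 4 bp
  [132,141): 9 bp
  [141,153): 12 bp
  [153,163): 10 bp
  [163,172): 9 bp
  [172,174): 2 bp
  [174,200): 26 bp
  [200,209): 9 bp

[1,2,4,4,5,6,7,8,8,9,9,9,9,10,10,11,12,15,21,23,26]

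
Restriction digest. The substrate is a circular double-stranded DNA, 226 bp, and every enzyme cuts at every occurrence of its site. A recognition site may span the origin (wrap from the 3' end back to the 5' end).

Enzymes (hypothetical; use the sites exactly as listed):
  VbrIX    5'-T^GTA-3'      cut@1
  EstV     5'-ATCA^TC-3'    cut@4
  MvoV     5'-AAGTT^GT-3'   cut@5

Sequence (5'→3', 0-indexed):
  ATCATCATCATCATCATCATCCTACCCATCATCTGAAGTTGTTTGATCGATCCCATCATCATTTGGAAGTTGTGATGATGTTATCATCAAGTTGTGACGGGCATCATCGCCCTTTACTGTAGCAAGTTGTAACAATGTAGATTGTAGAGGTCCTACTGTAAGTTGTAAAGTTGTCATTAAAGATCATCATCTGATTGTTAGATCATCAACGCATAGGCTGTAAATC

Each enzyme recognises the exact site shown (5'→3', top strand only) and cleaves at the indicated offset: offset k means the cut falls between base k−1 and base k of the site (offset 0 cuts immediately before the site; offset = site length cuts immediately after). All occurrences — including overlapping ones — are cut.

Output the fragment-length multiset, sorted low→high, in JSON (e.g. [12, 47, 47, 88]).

Scan for sites:
  VbrIX TGTA/1: at [117, 127, 135, 142, 156, 163, 218] ⇒ [118, 128, 136, 143, 157, 164, 219]
  EstV ATCATC/4: at [0, 3, 6, 9, 12, 15, 27, 54, 82, 102, 182, 185, 201, 223] ⇒ [1, 4, 7, 10, 13, 16, 19, 31, 58, 86, 106, 186, 189, 205]
  MvoV AAGTTGT/5: at [35, 66, 88, 123, 159, 167] ⇒ [40, 71, 93, 128, 164, 172]

Pooled cuts: [1, 4, 7, 10, 13, 16, 19, 31, 40, 58, 71, 86, 93, 106, 118, 128, 136, 143, 157, 164, 172, 186, 189, 205, 219]

Fragment lengths:
  1→4: 3 bp
  4→7: 3 bp
  7→10: 3 bp
  10→13: 3 bp
  13→16: 3 bp
  16→19: 3 bp
  19→31: 12 bp
  31→40: 9 bp
  40→58: 18 bp
  58→71: 13 bp
  71→86: 15 bp
  86→93: 7 bp
  93→106: 13 bp
  106→118: 12 bp
  118→128: 10 bp
  128→136: 8 bp
  136→143: 7 bp
  143→157: 14 bp
  157→164: 7 bp
  164→172: 8 bp
  172→186: 14 bp
  186→189: 3 bp
  189→205: 16 bp
  205→219: 14 bp
  219→1 (wrap): 226-219+1 = 8 bp

[3,3,3,3,3,3,3,7,7,7,8,8,8,9,10,12,12,13,13,14,14,14,15,16,18]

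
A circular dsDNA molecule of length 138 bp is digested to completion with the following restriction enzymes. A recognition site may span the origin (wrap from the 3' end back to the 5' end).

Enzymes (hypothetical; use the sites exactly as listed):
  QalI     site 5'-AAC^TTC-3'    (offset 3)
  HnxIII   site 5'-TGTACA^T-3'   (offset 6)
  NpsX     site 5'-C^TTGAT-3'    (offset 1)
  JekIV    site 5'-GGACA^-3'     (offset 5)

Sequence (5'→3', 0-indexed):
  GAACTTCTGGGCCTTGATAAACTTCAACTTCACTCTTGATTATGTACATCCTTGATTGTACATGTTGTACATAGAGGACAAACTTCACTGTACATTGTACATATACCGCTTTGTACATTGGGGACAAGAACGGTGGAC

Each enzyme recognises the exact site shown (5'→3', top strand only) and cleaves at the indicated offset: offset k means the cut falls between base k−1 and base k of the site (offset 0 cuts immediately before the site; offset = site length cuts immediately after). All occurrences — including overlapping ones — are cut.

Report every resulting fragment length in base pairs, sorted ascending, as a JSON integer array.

Scan for sites:
  QalI AACTTC/3: at [1, 19, 25, 80] ⇒ [4, 22, 28, 83]
  HnxIII TGTACAT/6: at [42, 56, 65, 88, 95, 111] ⇒ [48, 62, 71, 94, 101, 117]
  NpsX CTTGAT/1: at [12, 34, 50] ⇒ [13, 35, 51]
  JekIV GGACA/5: at [75, 121] ⇒ [80, 126]

Pooled cuts: [4, 13, 22, 28, 35, 48, 51, 62, 71, 80, 83, 94, 101, 117, 126]

Fragment lengths:
  4→13: 9 bp
  13→22: 9 bp
  22→28: 6 bp
  28→35: 7 bp
  35→48: 13 bp
  48→51: 3 bp
  51→62: 11 bp
  62→71: 9 bp
  71→80: 9 bp
  80→83: 3 bp
  83→94: 11 bp
  94→101: 7 bp
  101→117: 16 bp
  117→126: 9 bp
  126→4 (wrap): 138-126+4 = 16 bp

[3,3,6,7,7,9,9,9,9,9,11,11,13,16,16]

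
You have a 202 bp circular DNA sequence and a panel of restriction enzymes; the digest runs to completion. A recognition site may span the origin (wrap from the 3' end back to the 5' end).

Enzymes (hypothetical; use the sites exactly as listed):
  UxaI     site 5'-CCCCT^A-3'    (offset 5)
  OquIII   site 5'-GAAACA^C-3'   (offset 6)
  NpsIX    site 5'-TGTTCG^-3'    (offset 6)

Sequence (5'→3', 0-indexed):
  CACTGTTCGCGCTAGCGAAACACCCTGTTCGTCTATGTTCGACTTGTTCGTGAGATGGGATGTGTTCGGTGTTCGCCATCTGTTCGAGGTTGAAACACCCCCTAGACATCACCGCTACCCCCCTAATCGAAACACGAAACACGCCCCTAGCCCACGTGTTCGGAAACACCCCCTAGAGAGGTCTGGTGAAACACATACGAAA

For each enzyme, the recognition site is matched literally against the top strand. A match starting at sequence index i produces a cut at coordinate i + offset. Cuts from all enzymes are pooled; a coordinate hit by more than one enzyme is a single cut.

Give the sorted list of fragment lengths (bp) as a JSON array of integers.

[6,6,6,7,7,7,7,9,9,10,10,11,11,11,13,14,18,19,21]

Site scan:
  UxaI CCCCTA/5: at [98, 119, 143, 169] ⇒ [103, 124, 148, 174]
  OquIII GAAACAC/6: at [16, 91, 128, 135, 162, 187, 198] ⇒ [2, 22, 97, 134, 141, 168, 193]
  NpsIX TGTTCG/6: at [3, 25, 35, 44, 62, 69, 80, 156] ⇒ [9, 31, 41, 50, 68, 75, 86, 162]

Pooled cuts: [2, 9, 22, 31, 41, 50, 68, 75, 86, 97, 103, 124, 134, 141, 148, 162, 168, 174, 193]

Fragment lengths:
  2→9: 7 bp
  9→22: 13 bp
  22→31: 9 bp
  31→41: 10 bp
  41→50: 9 bp
  50→68: 18 bp
  68→75: 7 bp
  75→86: 11 bp
  86→97: 11 bp
  97→103: 6 bp
  103→124: 21 bp
  124→134: 10 bp
  134→141: 7 bp
  141→148: 7 bp
  148→162: 14 bp
  162→168: 6 bp
  168→174: 6 bp
  174→193: 19 bp
  193→2 (wrap): 202-193+2 = 11 bp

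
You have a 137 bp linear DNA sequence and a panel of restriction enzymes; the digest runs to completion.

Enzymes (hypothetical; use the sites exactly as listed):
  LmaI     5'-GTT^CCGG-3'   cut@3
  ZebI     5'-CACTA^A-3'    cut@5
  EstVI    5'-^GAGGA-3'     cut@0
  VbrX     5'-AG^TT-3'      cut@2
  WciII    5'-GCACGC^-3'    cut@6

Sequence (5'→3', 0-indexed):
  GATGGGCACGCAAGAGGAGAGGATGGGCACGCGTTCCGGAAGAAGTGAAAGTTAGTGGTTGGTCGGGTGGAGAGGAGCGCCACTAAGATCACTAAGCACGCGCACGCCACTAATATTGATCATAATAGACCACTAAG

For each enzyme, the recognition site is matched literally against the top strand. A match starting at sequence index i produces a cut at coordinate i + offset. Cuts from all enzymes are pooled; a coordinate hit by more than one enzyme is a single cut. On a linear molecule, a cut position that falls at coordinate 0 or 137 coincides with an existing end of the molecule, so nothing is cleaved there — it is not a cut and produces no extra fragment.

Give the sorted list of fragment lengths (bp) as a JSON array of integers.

[2,2,3,5,5,6,7,9,11,14,14,16,20,23]

Per-enzyme occurrences:
  LmaI GTTCCGG/3: at [32] ⇒ [35]
  ZebI CACTAA/5: at [80, 89, 107, 130] ⇒ [85, 94, 112, 135]
  EstVI GAGGA/0: at [13, 18, 71] ⇒ [13, 18, 71]
  VbrX AGTT/2: at [49] ⇒ [51]
  WciII GCACGC/6: at [5, 26, 95, 101] ⇒ [11, 32, 101, 107]

Pooled cuts: [11, 13, 18, 32, 35, 51, 71, 85, 94, 101, 107, 112, 135]

Fragments:
  [0,11): 11 bp
  [11,13): 2 bp
  [13,18): 5 bp
  [18,32): 14 bp
  [32,35): 3 bp
  [35,51): 16 bp
  [51,71): 20 bp
  [71,85): 14 bp
  [85,94): 9 bp
  [94,101): 7 bp
  [101,107): 6 bp
  [107,112): 5 bp
  [112,135): 23 bp
  [135,137): 2 bp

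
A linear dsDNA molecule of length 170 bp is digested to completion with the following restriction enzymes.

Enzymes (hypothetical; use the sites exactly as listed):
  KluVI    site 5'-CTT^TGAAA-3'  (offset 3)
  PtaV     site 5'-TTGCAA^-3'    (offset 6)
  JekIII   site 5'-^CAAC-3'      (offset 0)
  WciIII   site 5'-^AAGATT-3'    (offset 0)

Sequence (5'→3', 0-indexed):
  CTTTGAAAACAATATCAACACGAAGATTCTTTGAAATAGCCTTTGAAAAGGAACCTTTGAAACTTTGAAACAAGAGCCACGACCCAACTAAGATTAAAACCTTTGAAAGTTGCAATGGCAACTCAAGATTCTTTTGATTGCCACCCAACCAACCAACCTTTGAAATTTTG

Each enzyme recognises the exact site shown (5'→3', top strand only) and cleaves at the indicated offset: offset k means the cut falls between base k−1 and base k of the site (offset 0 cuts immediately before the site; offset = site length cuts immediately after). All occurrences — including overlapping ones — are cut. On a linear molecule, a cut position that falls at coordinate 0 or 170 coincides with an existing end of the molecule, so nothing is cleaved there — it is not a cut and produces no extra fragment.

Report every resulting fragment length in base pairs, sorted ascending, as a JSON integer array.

Scan for sites:
  KluVI (CTTTGAAA, off=3): starts [0, 28, 40, 54, 62, 100, 157] → cuts [3, 31, 43, 57, 65, 103, 160]
  PtaV (TTGCAA, off=6): starts [109] → cuts [115]
  JekIII (CAAC, off=0): starts [15, 84, 118, 145, 149, 153] → cuts [15, 84, 118, 145, 149, 153]
  WciIII (AAGATT, off=0): starts [22, 89, 124] → cuts [22, 89, 124]

All cut coordinates (distinct, sorted): [3, 15, 22, 31, 43, 57, 65, 84, 89, 103, 115, 118, 124, 145, 149, 153, 160]

Fragments:
  [0,3): 3 bp
  [3,15): 12 bp
  [15,22): 7 bp
  [22,31): 9 bp
  [31,43): 12 bp
  [43,57): 14 bp
  [57,65): 8 bp
  [65,84): 19 bp
  [84,89): 5 bp
  [89,103): 14 bp
  [103,115): 12 bp
  [115,118): 3 bp
  [118,124): 6 bp
  [124,145): 21 bp
  [145,149): 4 bp
  [149,153): 4 bp
  [153,160): 7 bp
  [160,170): 10 bp

[3,3,4,4,5,6,7,7,8,9,10,12,12,12,14,14,19,21]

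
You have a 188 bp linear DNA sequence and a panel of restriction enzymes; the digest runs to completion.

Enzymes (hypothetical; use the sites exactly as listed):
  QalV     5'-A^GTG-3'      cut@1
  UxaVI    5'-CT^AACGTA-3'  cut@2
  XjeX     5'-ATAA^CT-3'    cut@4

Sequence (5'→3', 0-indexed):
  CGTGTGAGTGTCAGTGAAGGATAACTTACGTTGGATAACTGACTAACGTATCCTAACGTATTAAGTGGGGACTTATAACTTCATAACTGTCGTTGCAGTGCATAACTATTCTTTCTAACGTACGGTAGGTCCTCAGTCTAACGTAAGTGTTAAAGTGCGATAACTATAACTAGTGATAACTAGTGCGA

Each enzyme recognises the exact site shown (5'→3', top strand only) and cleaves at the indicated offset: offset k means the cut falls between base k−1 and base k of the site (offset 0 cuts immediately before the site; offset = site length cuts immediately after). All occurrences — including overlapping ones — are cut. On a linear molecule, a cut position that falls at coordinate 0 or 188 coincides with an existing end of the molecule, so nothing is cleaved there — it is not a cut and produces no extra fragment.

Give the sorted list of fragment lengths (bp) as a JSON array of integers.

[3,3,6,6,6,6,7,7,7,8,8,8,9,10,10,11,11,11,14,14,23]

Site scan:
  QalV AGTG/1: at [6, 12, 63, 96, 145, 153, 171, 181] ⇒ [7, 13, 64, 97, 146, 154, 172, 182]
  UxaVI CTAACGTA/2: at [42, 52, 114, 137] ⇒ [44, 54, 116, 139]
  XjeX ATAACT/4: at [20, 34, 74, 82, 101, 159, 165, 175] ⇒ [24, 38, 78, 86, 105, 163, 169, 179]

Pooled cuts: [7, 13, 24, 38, 44, 54, 64, 78, 86, 97, 105, 116, 139, 146, 154, 163, 169, 172, 179, 182]

Fragment lengths:
  [0,7): 7 bp
  [7,13): 6 bp
  [13,24): 11 bp
  [24,38): 14 bp
  [38,44): 6 bp
  [44,54): 10 bp
  [54,64): 10 bp
  [64,78): 14 bp
  [78,86): 8 bp
  [86,97): 11 bp
  [97,105): 8 bp
  [105,116): 11 bp
  [116,139): 23 bp
  [139,146): 7 bp
  [146,154): 8 bp
  [154,163): 9 bp
  [163,169): 6 bp
  [169,172): 3 bp
  [172,179): 7 bp
  [179,182): 3 bp
  [182,188): 6 bp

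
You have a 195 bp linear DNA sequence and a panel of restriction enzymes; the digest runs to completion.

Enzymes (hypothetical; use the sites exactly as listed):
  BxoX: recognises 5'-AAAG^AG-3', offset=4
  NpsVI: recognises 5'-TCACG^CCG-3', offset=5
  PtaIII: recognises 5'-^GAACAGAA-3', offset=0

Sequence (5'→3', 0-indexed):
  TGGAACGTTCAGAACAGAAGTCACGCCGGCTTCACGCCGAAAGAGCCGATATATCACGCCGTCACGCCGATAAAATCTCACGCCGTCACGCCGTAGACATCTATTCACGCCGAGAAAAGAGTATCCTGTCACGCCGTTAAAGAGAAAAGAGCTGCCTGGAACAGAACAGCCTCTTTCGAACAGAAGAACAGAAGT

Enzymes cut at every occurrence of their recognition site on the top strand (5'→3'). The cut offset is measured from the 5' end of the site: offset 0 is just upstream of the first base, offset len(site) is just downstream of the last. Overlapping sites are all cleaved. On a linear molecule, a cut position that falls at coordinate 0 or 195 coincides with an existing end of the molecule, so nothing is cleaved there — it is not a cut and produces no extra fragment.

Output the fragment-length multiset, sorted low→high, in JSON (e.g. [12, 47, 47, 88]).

Site scan:
  BxoX (AAAGAG, off=4): starts [39, 115, 138, 145] → cuts [43, 119, 142, 149]
  NpsVI (TCACGCCG, off=5): starts [20, 31, 53, 61, 77, 85, 104, 128] → cuts [25, 36, 58, 66, 82, 90, 109, 133]
  PtaIII (GAACAGAA, off=0): starts [11, 158, 177, 185] → cuts [11, 158, 177, 185]

All cut coordinates (distinct, sorted): [11, 25, 36, 43, 58, 66, 82, 90, 109, 119, 133, 142, 149, 158, 177, 185]

Fragments:
  [0,11): 11 bp
  [11,25): 14 bp
  [25,36): 11 bp
  [36,43): 7 bp
  [43,58): 15 bp
  [58,66): 8 bp
  [66,82): 16 bp
  [82,90): 8 bp
  [90,109): 19 bp
  [109,119): 10 bp
  [119,133): 14 bp
  [133,142): 9 bp
  [142,149): 7 bp
  [149,158): 9 bp
  [158,177): 19 bp
  [177,185): 8 bp
  [185,195): 10 bp

[7,7,8,8,8,9,9,10,10,11,11,14,14,15,16,19,19]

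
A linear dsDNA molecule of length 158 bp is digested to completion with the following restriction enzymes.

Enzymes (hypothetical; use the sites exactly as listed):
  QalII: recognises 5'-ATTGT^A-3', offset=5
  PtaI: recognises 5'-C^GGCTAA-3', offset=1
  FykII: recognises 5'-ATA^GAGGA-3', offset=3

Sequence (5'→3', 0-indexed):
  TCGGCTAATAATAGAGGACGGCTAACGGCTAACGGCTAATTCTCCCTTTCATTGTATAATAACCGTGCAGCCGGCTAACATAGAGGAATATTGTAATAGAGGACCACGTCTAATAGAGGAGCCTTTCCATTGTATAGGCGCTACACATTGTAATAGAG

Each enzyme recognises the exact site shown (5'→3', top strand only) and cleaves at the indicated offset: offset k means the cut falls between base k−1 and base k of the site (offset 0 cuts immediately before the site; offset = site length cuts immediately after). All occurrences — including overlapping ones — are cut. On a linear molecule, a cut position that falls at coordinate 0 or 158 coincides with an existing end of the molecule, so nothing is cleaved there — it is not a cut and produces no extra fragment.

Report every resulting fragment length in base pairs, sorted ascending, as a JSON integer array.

Per-enzyme occurrences:
  QalII (ATTGTA, off=5): starts [50, 89, 128, 146] → cuts [55, 94, 133, 151]
  PtaI (CGGCTAA, off=1): starts [1, 18, 25, 32, 71] → cuts [2, 19, 26, 33, 72]
  FykII (ATAGAGGA, off=3): starts [10, 79, 95, 112] → cuts [13, 82, 98, 115]

All cut coordinates (distinct, sorted): [2, 13, 19, 26, 33, 55, 72, 82, 94, 98, 115, 133, 151]

Fragments:
  [0,2): 2 bp
  [2,13): 11 bp
  [13,19): 6 bp
  [19,26): 7 bp
  [26,33): 7 bp
  [33,55): 22 bp
  [55,72): 17 bp
  [72,82): 10 bp
  [82,94): 12 bp
  [94,98): 4 bp
  [98,115): 17 bp
  [115,133): 18 bp
  [133,151): 18 bp
  [151,158): 7 bp

[2,4,6,7,7,7,10,11,12,17,17,18,18,22]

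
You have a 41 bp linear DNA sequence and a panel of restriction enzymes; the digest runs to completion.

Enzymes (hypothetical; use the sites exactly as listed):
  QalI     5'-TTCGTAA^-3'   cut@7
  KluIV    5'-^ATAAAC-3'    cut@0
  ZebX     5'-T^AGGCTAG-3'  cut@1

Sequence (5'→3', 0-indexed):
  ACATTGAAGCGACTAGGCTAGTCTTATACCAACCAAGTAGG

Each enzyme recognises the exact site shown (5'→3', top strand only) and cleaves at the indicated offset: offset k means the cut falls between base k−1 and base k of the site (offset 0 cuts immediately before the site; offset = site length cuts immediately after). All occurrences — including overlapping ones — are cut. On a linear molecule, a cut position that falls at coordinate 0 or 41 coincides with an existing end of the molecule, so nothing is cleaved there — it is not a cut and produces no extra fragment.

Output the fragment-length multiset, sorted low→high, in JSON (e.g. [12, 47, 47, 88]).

Per-enzyme occurrences:
  QalI (TTCGTAA, off=7): no sites
  KluIV (ATAAAC, off=0): no sites
  ZebX TAGGCTAG/1: at [13] ⇒ [14]

Pooled cuts: [14]

Fragments:
  [0,14): 14 bp
  [14,41): 27 bp

[14,27]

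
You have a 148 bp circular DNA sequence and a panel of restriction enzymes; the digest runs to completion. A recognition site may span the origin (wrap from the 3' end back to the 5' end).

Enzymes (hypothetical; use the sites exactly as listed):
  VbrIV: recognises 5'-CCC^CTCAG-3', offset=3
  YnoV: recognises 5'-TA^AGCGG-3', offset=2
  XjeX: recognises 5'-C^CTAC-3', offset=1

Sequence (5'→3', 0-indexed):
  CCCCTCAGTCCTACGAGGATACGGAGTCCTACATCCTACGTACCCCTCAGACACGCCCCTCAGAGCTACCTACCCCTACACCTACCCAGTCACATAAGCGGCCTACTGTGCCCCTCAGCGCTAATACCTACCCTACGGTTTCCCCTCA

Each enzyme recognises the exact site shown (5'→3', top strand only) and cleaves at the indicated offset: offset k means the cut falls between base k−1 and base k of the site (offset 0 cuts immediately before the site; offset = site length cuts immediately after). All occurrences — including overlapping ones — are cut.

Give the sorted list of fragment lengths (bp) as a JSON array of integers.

Site scan:
  VbrIV CCCCTCAG/3: at [0, 42, 55, 110] ⇒ [3, 45, 58, 113]
  YnoV TAAGCGG/2: at [94] ⇒ [96]
  XjeX CCTAC/1: at [9, 27, 34, 68, 74, 80, 101, 126, 131] ⇒ [10, 28, 35, 69, 75, 81, 102, 127, 132]

All cut coordinates (distinct, sorted): [3, 10, 28, 35, 45, 58, 69, 75, 81, 96, 102, 113, 127, 132]

Fragments:
  3→10: 7 bp
  10→28: 18 bp
  28→35: 7 bp
  35→45: 10 bp
  45→58: 13 bp
  58→69: 11 bp
  69→75: 6 bp
  75→81: 6 bp
  81→96: 15 bp
  96→102: 6 bp
  102→113: 11 bp
  113→127: 14 bp
  127→132: 5 bp
  132→3 (wrap): 148-132+3 = 19 bp

[5,6,6,6,7,7,10,11,11,13,14,15,18,19]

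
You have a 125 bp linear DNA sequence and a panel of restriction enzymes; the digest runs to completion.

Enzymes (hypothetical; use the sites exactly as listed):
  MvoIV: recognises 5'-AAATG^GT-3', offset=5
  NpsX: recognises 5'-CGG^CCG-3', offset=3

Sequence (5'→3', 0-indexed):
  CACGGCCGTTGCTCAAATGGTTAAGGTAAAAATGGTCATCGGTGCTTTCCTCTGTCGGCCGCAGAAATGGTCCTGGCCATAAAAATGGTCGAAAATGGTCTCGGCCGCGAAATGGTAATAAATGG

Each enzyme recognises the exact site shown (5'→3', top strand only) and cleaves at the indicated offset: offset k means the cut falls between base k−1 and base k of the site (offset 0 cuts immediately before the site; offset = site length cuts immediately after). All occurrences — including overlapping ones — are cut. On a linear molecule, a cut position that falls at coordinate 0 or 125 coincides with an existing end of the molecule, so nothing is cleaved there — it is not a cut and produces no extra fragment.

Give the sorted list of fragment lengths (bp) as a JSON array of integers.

[5,7,10,10,11,11,14,15,18,24]

Per-enzyme occurrences:
  MvoIV (AAATGGT, off=5): starts [14, 29, 64, 82, 92, 109] → cuts [19, 34, 69, 87, 97, 114]
  NpsX (CGGCCG, off=3): starts [2, 55, 101] → cuts [5, 58, 104]

Pooled cuts: [5, 19, 34, 58, 69, 87, 97, 104, 114]

Fragment lengths:
  [0,5): 5 bp
  [5,19): 14 bp
  [19,34): 15 bp
  [34,58): 24 bp
  [58,69): 11 bp
  [69,87): 18 bp
  [87,97): 10 bp
  [97,104): 7 bp
  [104,114): 10 bp
  [114,125): 11 bp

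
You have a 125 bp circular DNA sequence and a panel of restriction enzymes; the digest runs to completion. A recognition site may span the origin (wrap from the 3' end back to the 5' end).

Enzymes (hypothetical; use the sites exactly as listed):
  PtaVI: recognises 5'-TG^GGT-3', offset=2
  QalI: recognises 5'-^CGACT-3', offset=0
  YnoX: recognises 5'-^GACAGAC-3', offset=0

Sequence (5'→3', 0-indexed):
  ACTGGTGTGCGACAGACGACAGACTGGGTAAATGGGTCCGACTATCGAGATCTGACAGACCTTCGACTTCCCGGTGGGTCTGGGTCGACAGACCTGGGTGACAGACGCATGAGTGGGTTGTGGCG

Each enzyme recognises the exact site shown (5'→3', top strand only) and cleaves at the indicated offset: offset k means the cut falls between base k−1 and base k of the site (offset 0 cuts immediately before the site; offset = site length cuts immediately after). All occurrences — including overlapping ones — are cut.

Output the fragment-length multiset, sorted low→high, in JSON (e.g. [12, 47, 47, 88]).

[3,4,4,6,7,8,8,9,10,10,12,13,15,16]

Site scan:
  PtaVI (TGGGT, off=2): starts [24, 32, 74, 80, 94, 113] → cuts [26, 34, 76, 82, 96, 115]
  QalI (CGACT, off=0): starts [38, 63, 123] → cuts [38, 63, 123]
  YnoX (GACAGAC, off=0): starts [10, 17, 53, 86, 99] → cuts [10, 17, 53, 86, 99]

Pooled cuts: [10, 17, 26, 34, 38, 53, 63, 76, 82, 86, 96, 99, 115, 123]

Fragment lengths:
  10→17: 7 bp
  17→26: 9 bp
  26→34: 8 bp
  34→38: 4 bp
  38→53: 15 bp
  53→63: 10 bp
  63→76: 13 bp
  76→82: 6 bp
  82→86: 4 bp
  86→96: 10 bp
  96→99: 3 bp
  99→115: 16 bp
  115→123: 8 bp
  123→10 (wrap): 125-123+10 = 12 bp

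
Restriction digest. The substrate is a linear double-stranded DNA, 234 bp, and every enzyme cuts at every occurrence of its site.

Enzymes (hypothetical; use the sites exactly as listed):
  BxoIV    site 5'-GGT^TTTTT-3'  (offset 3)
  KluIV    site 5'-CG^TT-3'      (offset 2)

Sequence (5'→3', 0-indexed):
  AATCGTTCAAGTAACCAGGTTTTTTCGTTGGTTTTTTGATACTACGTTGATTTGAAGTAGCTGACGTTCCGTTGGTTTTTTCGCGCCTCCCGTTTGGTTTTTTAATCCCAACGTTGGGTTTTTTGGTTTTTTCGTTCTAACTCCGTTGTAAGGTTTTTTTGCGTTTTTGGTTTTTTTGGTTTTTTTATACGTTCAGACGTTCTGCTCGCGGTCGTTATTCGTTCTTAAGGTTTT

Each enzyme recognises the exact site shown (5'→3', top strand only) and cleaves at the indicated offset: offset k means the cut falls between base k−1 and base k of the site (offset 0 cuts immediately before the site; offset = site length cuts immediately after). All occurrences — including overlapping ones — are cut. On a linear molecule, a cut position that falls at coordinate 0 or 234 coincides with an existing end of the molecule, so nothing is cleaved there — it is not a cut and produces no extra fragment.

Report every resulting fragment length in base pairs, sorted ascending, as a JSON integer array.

[5,5,5,5,6,6,7,7,7,8,8,8,9,9,9,11,11,13,14,15,15,15,16,20]

Per-enzyme occurrences:
  BxoIV GGTTTTTT/3: at [17, 29, 73, 95, 116, 124, 151, 168, 177] ⇒ [20, 32, 76, 98, 119, 127, 154, 171, 180]
  KluIV CGTT/2: at [3, 25, 44, 64, 69, 90, 111, 132, 143, 161, 189, 197, 212, 219] ⇒ [5, 27, 46, 66, 71, 92, 113, 134, 145, 163, 191, 199, 214, 221]

All cut coordinates (distinct, sorted): [5, 20, 27, 32, 46, 66, 71, 76, 92, 98, 113, 119, 127, 134, 145, 154, 163, 171, 180, 191, 199, 214, 221]

Fragments:
  [0,5): 5 bp
  [5,20): 15 bp
  [20,27): 7 bp
  [27,32): 5 bp
  [32,46): 14 bp
  [46,66): 20 bp
  [66,71): 5 bp
  [71,76): 5 bp
  [76,92): 16 bp
  [92,98): 6 bp
  [98,113): 15 bp
  [113,119): 6 bp
  [119,127): 8 bp
  [127,134): 7 bp
  [134,145): 11 bp
  [145,154): 9 bp
  [154,163): 9 bp
  [163,171): 8 bp
  [171,180): 9 bp
  [180,191): 11 bp
  [191,199): 8 bp
  [199,214): 15 bp
  [214,221): 7 bp
  [221,234): 13 bp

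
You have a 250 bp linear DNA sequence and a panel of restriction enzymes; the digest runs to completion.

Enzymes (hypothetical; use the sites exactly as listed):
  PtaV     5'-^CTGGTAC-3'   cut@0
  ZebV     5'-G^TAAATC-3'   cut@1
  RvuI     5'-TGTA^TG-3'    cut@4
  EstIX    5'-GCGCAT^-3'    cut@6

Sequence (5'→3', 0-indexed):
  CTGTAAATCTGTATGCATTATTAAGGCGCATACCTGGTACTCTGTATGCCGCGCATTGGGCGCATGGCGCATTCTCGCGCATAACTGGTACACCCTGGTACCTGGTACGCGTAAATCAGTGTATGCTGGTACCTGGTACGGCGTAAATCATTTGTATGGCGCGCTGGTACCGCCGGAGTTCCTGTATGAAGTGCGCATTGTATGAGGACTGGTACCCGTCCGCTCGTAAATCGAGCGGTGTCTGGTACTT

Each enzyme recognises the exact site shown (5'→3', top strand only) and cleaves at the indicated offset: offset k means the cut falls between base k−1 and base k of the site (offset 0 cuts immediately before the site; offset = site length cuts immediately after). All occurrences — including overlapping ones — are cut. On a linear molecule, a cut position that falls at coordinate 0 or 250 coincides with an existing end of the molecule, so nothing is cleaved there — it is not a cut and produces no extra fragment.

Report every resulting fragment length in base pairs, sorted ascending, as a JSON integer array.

Scan for sites:
  PtaV (CTGGTAC, off=0): starts [33, 84, 94, 101, 125, 132, 163, 208, 241] → cuts [33, 84, 94, 101, 125, 132, 163, 208, 241]
  ZebV (GTAAATC, off=1): starts [2, 110, 142, 225] → cuts [3, 111, 143, 226]
  RvuI (TGTATG, off=4): starts [9, 42, 119, 152, 182, 198] → cuts [13, 46, 123, 156, 186, 202]
  EstIX (GCGCAT, off=6): starts [25, 50, 59, 66, 76, 192] → cuts [31, 56, 65, 72, 82, 198]

All cut coordinates (distinct, sorted): [3, 13, 31, 33, 46, 56, 65, 72, 82, 84, 94, 101, 111, 123, 125, 132, 143, 156, 163, 186, 198, 202, 208, 226, 241]

Fragments:
  [0,3): 3 bp
  [3,13): 10 bp
  [13,31): 18 bp
  [31,33): 2 bp
  [33,46): 13 bp
  [46,56): 10 bp
  [56,65): 9 bp
  [65,72): 7 bp
  [72,82): 10 bp
  [82,84): 2 bp
  [84,94): 10 bp
  [94,101): 7 bp
  [101,111): 10 bp
  [111,123): 12 bp
  [123,125): 2 bp
  [125,132): 7 bp
  [132,143): 11 bp
  [143,156): 13 bp
  [156,163): 7 bp
  [163,186): 23 bp
  [186,198): 12 bp
  [198,202): 4 bp
  [202,208): 6 bp
  [208,226): 18 bp
  [226,241): 15 bp
  [241,250): 9 bp

[2,2,2,3,4,6,7,7,7,7,9,9,10,10,10,10,10,11,12,12,13,13,15,18,18,23]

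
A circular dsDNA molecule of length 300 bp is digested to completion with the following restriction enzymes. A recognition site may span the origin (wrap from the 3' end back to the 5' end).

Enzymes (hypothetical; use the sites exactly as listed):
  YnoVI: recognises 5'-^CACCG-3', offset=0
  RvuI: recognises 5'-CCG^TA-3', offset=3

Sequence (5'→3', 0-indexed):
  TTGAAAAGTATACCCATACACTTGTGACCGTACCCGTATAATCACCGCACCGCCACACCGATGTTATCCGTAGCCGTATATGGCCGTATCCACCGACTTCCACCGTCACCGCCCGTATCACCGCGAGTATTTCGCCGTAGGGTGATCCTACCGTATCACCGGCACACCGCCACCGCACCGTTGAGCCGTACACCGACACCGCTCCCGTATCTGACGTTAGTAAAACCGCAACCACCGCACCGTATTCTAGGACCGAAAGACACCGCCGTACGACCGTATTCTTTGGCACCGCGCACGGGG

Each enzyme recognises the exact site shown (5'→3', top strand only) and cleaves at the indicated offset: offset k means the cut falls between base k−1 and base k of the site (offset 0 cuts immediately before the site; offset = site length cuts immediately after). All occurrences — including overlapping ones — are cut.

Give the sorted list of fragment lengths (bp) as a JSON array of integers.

[2,3,3,4,5,5,5,5,6,6,6,6,6,6,8,8,8,8,9,10,10,10,11,13,15,16,18,19,25,44]

Scan for sites:
  YnoVI CACCG/0: at [42, 47, 55, 90, 100, 106, 118, 156, 164, 170, 175, 190, 196, 232, 237, 260, 286] ⇒ [42, 47, 55, 90, 100, 106, 118, 156, 164, 170, 175, 190, 196, 232, 237, 260, 286]
  RvuI CCGTA/3: at [27, 33, 67, 73, 83, 112, 134, 150, 185, 204, 239, 265, 273] ⇒ [30, 36, 70, 76, 86, 115, 137, 153, 188, 207, 242, 268, 276]

All cut coordinates (distinct, sorted): [30, 36, 42, 47, 55, 70, 76, 86, 90, 100, 106, 115, 118, 137, 153, 156, 164, 170, 175, 188, 190, 196, 207, 232, 237, 242, 260, 268, 276, 286]

Fragment lengths:
  30→36: 6 bp
  36→42: 6 bp
  42→47: 5 bp
  47→55: 8 bp
  55→70: 15 bp
  70→76: 6 bp
  76→86: 10 bp
  86→90: 4 bp
  90→100: 10 bp
  100→106: 6 bp
  106→115: 9 bp
  115→118: 3 bp
  118→137: 19 bp
  137→153: 16 bp
  153→156: 3 bp
  156→164: 8 bp
  164→170: 6 bp
  170→175: 5 bp
  175→188: 13 bp
  188→190: 2 bp
  190→196: 6 bp
  196→207: 11 bp
  207→232: 25 bp
  232→237: 5 bp
  237→242: 5 bp
  242→260: 18 bp
  260→268: 8 bp
  268→276: 8 bp
  276→286: 10 bp
  286→30 (wrap): 300-286+30 = 44 bp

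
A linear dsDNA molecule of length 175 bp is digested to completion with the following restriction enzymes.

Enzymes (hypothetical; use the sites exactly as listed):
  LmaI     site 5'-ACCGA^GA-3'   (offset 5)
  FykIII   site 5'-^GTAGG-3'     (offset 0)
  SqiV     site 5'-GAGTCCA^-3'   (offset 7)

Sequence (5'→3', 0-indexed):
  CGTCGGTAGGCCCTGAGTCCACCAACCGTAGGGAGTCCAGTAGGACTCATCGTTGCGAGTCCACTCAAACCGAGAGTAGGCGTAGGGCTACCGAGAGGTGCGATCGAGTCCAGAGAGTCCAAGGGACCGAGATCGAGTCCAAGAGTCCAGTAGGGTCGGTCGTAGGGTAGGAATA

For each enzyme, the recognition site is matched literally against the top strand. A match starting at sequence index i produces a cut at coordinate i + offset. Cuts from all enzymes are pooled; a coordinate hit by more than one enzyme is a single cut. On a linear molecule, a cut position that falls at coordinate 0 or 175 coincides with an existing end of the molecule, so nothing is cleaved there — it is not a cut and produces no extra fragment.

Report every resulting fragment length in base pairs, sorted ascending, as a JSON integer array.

[2,5,5,6,6,8,9,9,9,10,11,12,12,13,16,18,24]

Site scan:
  LmaI (ACCGAGA, off=5): starts [68, 89, 125] → cuts [73, 94, 130]
  FykIII (GTAGG, off=0): starts [5, 27, 39, 75, 81, 149, 161, 166] → cuts [5, 27, 39, 75, 81, 149, 161, 166]
  SqiV (GAGTCCA, off=7): starts [14, 32, 56, 105, 114, 134, 142] → cuts [21, 39, 63, 112, 121, 141, 149]

All cut coordinates (distinct, sorted): [5, 21, 27, 39, 63, 73, 75, 81, 94, 112, 121, 130, 141, 149, 161, 166]

Fragments:
  [0,5): 5 bp
  [5,21): 16 bp
  [21,27): 6 bp
  [27,39): 12 bp
  [39,63): 24 bp
  [63,73): 10 bp
  [73,75): 2 bp
  [75,81): 6 bp
  [81,94): 13 bp
  [94,112): 18 bp
  [112,121): 9 bp
  [121,130): 9 bp
  [130,141): 11 bp
  [141,149): 8 bp
  [149,161): 12 bp
  [161,166): 5 bp
  [166,175): 9 bp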